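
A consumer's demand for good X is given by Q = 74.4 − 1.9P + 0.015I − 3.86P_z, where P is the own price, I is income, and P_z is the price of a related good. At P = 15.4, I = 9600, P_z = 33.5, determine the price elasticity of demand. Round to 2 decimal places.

-0.49

Substituting, Q = 74.4 − 1.9(15.4) + 0.015(9600) − 3.86(33.5) = 74.4 − 29.26 + 144 − 129.31 = 59.83.
∂Q/∂P = −1.9, so E_p = (−1.9)·(15.4/59.83) ≈ -0.49.
|E_p| < 1: demand is inelastic.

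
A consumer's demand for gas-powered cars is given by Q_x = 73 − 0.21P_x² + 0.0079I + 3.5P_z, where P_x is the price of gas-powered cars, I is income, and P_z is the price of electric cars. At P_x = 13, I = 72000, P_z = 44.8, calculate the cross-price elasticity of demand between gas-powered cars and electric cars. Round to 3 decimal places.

0.205

Evaluating quantity at (P_x, I, P_z) gives Q_x = 73 − 0.21(13)² + 0.0079(72000) + 3.5(44.8) = 73 − 35.49 + 568.8 + 156.8 = 763.11.
∂Q_x/∂P_z = +3.5, so E_xy = 3.5·(44.8/763.11) ≈ 0.205.
E_xy > 0: the goods are substitutes.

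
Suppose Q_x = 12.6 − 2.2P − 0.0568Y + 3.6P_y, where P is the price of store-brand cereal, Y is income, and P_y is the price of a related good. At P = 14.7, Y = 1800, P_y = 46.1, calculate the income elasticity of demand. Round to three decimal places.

-2.325

Q_x = 12.6 − 2.2(14.7) − 0.0568(1800) + 3.6(46.1) = 12.6 − 32.34 − 102.24 + 165.96 = 43.98.
∂Q_x/∂Y = −0.0568, so E_I = -0.0568·(1800/43.98) ≈ -2.325.
E_I < 0: inferior good.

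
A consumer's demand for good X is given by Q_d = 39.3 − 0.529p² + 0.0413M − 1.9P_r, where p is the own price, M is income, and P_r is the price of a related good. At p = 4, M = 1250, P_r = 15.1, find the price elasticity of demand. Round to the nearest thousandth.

At the given point, Q_d = 39.3 − 0.529(4)² + 0.0413(1250) − 1.9(15.1) = 39.3 − 8.464 + 51.625 − 28.69 = 53.771.
∂Q_d/∂p = −2·0.529·p = -4.232, so E_p = -4.232·(4/53.771) ≈ -0.315.
|E_p| < 1: demand is inelastic.

-0.315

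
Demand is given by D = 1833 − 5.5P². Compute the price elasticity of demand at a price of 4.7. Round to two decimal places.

At P = 4.7, D = 1711.505.
dD/dP = −2·5.5·P = −51.7.
Point elasticity E = (dD/dP)·(P/D) = -51.7 × 4.7/1711.505 ≈ -0.14.
|E| < 1, so demand is inelastic at this price.

-0.14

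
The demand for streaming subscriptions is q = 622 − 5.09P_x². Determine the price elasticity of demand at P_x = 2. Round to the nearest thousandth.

-0.068

At P_x = 2, q = 601.64.
dq/dP_x = −2·5.09·P_x = −20.36.
Point elasticity E = (dq/dP_x)·(P_x/q) = -20.36 × 2/601.64 ≈ -0.068.
|E| < 1, so demand is inelastic at this price.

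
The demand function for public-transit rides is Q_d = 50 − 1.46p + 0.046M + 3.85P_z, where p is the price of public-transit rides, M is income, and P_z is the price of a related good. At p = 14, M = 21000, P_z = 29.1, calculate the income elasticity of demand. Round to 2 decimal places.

Q_d = 50 − 1.46(14) + 0.046(21000) + 3.85(29.1) = 50 − 20.44 + 966 + 112.035 = 1107.595.
∂Q_d/∂M = +0.046, so E_I = 0.046·(21000/1107.595) ≈ 0.87.
E_I ∈ (0,1): normal good (necessity).

0.87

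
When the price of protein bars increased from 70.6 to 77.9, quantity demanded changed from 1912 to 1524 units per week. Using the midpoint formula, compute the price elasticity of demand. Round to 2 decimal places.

%ΔQ = (1524 − 1912)/[(1912 + 1524)/2] = -388/1718 ≈ -0.2258.
%Δp = (77.9 − 70.6)/[(70.6 + 77.9)/2] = 7.3/74.25 ≈ 0.0983.
Arc elasticity E = %ΔQ/%Δp ≈ -0.2258/0.0983 ≈ -2.30.
|E| > 1: demand is elastic over this range.

-2.30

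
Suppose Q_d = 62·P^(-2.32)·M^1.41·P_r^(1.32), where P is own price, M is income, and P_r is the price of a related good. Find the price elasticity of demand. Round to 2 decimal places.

For a Cobb–Douglas (constant-elasticity) form Q_d = A·P^α·…, the elasticity with respect to P equals the exponent α at every point.
Here the exponent on P is -2.32, so the price elasticity of demand is -2.32.

-2.32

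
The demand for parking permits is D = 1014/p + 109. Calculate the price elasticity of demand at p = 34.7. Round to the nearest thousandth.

At p = 34.7, D = 138.2219.
dD/dp = −1014/p² = −0.8421.
Point elasticity E = (dD/dp)·(p/D) = -0.8421 × 34.7/138.2219 ≈ -0.211.
|E| < 1, so demand is inelastic at this price.

-0.211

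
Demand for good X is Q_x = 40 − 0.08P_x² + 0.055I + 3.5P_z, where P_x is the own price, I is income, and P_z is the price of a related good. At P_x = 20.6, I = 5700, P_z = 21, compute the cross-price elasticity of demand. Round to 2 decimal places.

Evaluating quantity at (P_x, I, P_z) gives Q_x = 40 − 0.08(20.6)² + 0.055(5700) + 3.5(21) = 40 − 33.9488 + 313.5 + 73.5 = 393.0512.
∂Q_x/∂P_z = +3.5, so E_xy = 3.5·(21/393.0512) ≈ 0.19.
E_xy > 0: the goods are substitutes.

0.19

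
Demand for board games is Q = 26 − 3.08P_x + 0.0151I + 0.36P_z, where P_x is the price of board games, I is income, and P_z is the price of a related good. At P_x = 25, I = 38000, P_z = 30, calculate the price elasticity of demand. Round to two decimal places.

-0.14

First evaluate Q: 26 − 3.08(25) + 0.0151(38000) + 0.36(30) = 26 − 77 + 573.8 + 10.8 = 533.6.
∂Q/∂P_x = −3.08, so E_p = (−3.08)·(25/533.6) ≈ -0.14.
|E_p| < 1: demand is inelastic.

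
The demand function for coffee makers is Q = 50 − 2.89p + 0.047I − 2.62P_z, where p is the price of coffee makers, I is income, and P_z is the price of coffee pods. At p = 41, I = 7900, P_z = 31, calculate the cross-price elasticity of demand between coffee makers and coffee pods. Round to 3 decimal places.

-0.367

At the given point, Q = 50 − 2.89(41) + 0.047(7900) − 2.62(31) = 50 − 118.49 + 371.3 − 81.22 = 221.59.
∂Q/∂P_z = −2.62, so E_xy = -2.62·(31/221.59) ≈ -0.367.
E_xy < 0: the goods are complements.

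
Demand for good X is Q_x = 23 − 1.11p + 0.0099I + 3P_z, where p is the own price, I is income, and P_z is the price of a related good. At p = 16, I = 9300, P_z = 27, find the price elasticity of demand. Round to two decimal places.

-0.10

Substituting, Q_x = 23 − 1.11(16) + 0.0099(9300) + 3(27) = 23 − 17.76 + 92.07 + 81 = 178.31.
∂Q_x/∂p = −1.11, so E_p = (−1.11)·(16/178.31) ≈ -0.10.
|E_p| < 1: demand is inelastic.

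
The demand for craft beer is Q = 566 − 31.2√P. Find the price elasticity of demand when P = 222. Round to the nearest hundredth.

-2.30

At P = 222, Q = 101.1305.
dQ/dP = −31.2/(2√P) = −31.2/(2·14.8997).
Point elasticity E = (dQ/dP)·(P/Q) = -1.047 × 222/101.1305 ≈ -2.30.
|E| > 1, so demand is elastic at this price.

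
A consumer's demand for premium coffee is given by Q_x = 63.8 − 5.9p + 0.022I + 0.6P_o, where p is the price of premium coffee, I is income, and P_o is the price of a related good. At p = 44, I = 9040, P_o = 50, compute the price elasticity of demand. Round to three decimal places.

Substituting, Q_x = 63.8 − 5.9(44) + 0.022(9040) + 0.6(50) = 63.8 − 259.6 + 198.88 + 30 = 33.08.
∂Q_x/∂p = −5.9, so E_p = (−5.9)·(44/33.08) ≈ -7.848.
|E_p| > 1: demand is elastic.

-7.848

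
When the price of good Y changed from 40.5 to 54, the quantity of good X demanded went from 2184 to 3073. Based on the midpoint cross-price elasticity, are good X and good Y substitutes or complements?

substitutes

%ΔQ_x = (3073 − 2184)/[(2184+3073)/2] = 889/2628.5 ≈ 0.3382.
%ΔP_y = (54 − 40.5)/[(40.5+54)/2] ≈ 0.2857.
E_xy = 0.3382/0.2857 ≈ 1.184.
E_xy > 0, so the goods are substitutes.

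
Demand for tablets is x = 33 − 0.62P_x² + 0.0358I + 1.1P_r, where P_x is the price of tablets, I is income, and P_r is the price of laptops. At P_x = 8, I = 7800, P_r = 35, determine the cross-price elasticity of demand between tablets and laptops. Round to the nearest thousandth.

Evaluating quantity at (P_x, I, P_r) gives x = 33 − 0.62(8)² + 0.0358(7800) + 1.1(35) = 33 − 39.68 + 279.24 + 38.5 = 311.06.
∂x/∂P_r = +1.1, so E_xy = 1.1·(35/311.06) ≈ 0.124.
E_xy > 0: the goods are substitutes.

0.124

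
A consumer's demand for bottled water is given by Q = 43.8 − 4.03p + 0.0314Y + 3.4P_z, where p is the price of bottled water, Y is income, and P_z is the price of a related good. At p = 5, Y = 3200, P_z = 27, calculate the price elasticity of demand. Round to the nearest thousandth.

-0.093

At the given point, Q = 43.8 − 4.03(5) + 0.0314(3200) + 3.4(27) = 43.8 − 20.15 + 100.48 + 91.8 = 215.93.
∂Q/∂p = −4.03, so E_p = (−4.03)·(5/215.93) ≈ -0.093.
|E_p| < 1: demand is inelastic.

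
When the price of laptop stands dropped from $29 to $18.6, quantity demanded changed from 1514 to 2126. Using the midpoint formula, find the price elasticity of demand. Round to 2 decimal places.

%Δq = (2126 − 1514)/[(1514 + 2126)/2] = 612/1820 ≈ 0.3363.
%Δp = (18.6 − 29)/[(29 + 18.6)/2] = -10.4/23.8 ≈ -0.4370.
Arc elasticity E = %Δq/%Δp ≈ 0.3363/-0.4370 ≈ -0.77.
|E| < 1: demand is inelastic over this range.

-0.77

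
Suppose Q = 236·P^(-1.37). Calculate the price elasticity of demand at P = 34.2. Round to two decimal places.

-1.37

For a Cobb–Douglas (constant-elasticity) form Q = A·P^α·…, the elasticity with respect to P equals the exponent α at every point.
Here the exponent on P is -1.37, so the price elasticity of demand is -1.37.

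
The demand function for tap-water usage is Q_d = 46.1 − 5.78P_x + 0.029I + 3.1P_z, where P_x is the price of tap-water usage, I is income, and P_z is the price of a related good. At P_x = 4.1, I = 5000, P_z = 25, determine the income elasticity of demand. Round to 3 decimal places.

0.592

Q_d = 46.1 − 5.78(4.1) + 0.029(5000) + 3.1(25) = 46.1 − 23.698 + 145 + 77.5 = 244.902.
∂Q_d/∂I = +0.029, so E_I = 0.029·(5000/244.902) ≈ 0.592.
E_I ∈ (0,1): normal good (necessity).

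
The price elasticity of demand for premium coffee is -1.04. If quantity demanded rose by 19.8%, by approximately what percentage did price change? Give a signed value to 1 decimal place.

%ΔQ ≈ E × %ΔP ⇒ %ΔP = %ΔQ / E = (19.8%)/(-1.04) ≈ -19.0%.

-19.0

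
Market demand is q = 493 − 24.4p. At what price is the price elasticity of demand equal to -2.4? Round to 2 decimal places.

Set −bp/(a − bp) = −2.4 ⇒ bp = 2.4(a − bp) ⇒ bp(1+2.4) = 2.4·a.
p = 2.4·493/(24.4·3.4) ≈ 14.26.

14.26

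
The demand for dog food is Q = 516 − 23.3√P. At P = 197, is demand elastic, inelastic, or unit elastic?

inelastic

At P = 197, Q = 188.9689.
dQ/dP = −23.3/(2√P) = −23.3/(2·14.0357).
Point elasticity E = (dQ/dP)·(P/Q) = -0.83 × 197/188.9689 ≈ -0.865.
|E| ≈ 0.865 < 1, so demand is inelastic.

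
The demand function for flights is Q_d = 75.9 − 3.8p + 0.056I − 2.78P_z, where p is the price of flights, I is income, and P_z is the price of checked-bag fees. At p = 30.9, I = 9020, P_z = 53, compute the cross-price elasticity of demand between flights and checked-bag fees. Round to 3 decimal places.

-0.466

First evaluate Q_d: 75.9 − 3.8(30.9) + 0.056(9020) − 2.78(53) = 75.9 − 117.42 + 505.12 − 147.34 = 316.26.
∂Q_d/∂P_z = −2.78, so E_xy = -2.78·(53/316.26) ≈ -0.466.
E_xy < 0: the goods are complements.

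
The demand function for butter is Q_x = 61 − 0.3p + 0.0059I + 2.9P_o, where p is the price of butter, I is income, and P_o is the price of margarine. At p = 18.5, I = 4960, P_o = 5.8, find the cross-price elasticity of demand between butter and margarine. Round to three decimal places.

At the given point, Q_x = 61 − 0.3(18.5) + 0.0059(4960) + 2.9(5.8) = 61 − 5.55 + 29.264 + 16.82 = 101.534.
∂Q_x/∂P_o = +2.9, so E_xy = 2.9·(5.8/101.534) ≈ 0.166.
E_xy > 0: the goods are substitutes.

0.166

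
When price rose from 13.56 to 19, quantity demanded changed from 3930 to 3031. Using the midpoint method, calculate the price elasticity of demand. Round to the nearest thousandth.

-0.773

%Δq = (3031 − 3930)/[(3930 + 3031)/2] = -899/3480.5 ≈ -0.2583.
%ΔP = (19 − 13.56)/[(13.56 + 19)/2] = 5.44/16.28 ≈ 0.3342.
Arc elasticity E = %Δq/%ΔP ≈ -0.2583/0.3342 ≈ -0.773.
|E| < 1: demand is inelastic over this range.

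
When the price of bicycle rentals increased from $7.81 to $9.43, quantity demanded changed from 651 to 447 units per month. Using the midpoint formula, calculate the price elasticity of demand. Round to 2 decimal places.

-1.98

%Δq = (447 − 651)/[(651 + 447)/2] = -204/549 ≈ -0.3716.
%ΔP = (9.43 − 7.81)/[(7.81 + 9.43)/2] = 1.62/8.62 ≈ 0.1879.
Arc elasticity E = %Δq/%ΔP ≈ -0.3716/0.1879 ≈ -1.98.
|E| > 1: demand is elastic over this range.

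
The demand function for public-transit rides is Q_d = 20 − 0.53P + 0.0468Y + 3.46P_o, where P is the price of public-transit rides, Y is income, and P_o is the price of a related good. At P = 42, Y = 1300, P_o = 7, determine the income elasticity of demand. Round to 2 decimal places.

At the given point, Q_d = 20 − 0.53(42) + 0.0468(1300) + 3.46(7) = 20 − 22.26 + 60.84 + 24.22 = 82.8.
∂Q_d/∂Y = +0.0468, so E_I = 0.0468·(1300/82.8) ≈ 0.73.
E_I ∈ (0,1): normal good (necessity).

0.73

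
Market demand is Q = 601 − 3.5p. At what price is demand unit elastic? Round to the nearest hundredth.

85.86

For linear demand Q = a − bp, E = −bp/(a − bp). |E| = 1 ⇒ bp = a − bp ⇒ p = a/(2b).
p = 601/(2·3.5) ≈ 85.86.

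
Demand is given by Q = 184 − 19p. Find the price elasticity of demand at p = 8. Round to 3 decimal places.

-4.750

At p = 8, Q = 32.
dQ/dp = −19.
Point elasticity E = (dQ/dp)·(p/Q) = -19 × 8/32 ≈ -4.750.
|E| > 1, so demand is elastic at this price.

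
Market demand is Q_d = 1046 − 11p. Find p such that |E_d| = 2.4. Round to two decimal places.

67.12

Set −bp/(a − bp) = −2.4 ⇒ bp = 2.4(a − bp) ⇒ bp(1+2.4) = 2.4·a.
p = 2.4·1046/(11·3.4) ≈ 67.12.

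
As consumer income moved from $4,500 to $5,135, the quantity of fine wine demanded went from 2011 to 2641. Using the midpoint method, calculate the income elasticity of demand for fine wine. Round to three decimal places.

2.055

%ΔQ = (2641 − 2011)/[(2011+2641)/2] = 630/2326 ≈ 0.2709.
%ΔM = (5,135 − 4,500)/[(4,500+5,135)/2] = 635/4817.5 ≈ 0.1318.
E_I = %ΔQ/%ΔM ≈ 2.055.
E_I > 1: normal good (luxury).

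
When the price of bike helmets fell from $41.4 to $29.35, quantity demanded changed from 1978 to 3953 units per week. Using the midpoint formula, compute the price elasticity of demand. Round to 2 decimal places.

-1.96

%ΔQ = (3953 − 1978)/[(1978 + 3953)/2] = 1975/2965.5 ≈ 0.6660.
%ΔP = (29.35 − 41.4)/[(41.4 + 29.35)/2] = -12.05/35.375 ≈ -0.3406.
Arc elasticity E = %ΔQ/%ΔP ≈ 0.6660/-0.3406 ≈ -1.96.
|E| > 1: demand is elastic over this range.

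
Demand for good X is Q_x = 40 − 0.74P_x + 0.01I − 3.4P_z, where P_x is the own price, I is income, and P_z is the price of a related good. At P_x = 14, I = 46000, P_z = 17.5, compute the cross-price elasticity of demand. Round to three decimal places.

-0.138

Evaluating quantity at (P_x, I, P_z) gives Q_x = 40 − 0.74(14) + 0.01(46000) − 3.4(17.5) = 40 − 10.36 + 460 − 59.5 = 430.14.
∂Q_x/∂P_z = −3.4, so E_xy = -3.4·(17.5/430.14) ≈ -0.138.
E_xy < 0: the goods are complements.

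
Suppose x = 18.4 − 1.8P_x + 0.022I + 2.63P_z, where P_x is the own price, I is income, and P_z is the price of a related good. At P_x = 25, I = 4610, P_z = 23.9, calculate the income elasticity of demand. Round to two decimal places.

0.74

x = 18.4 − 1.8(25) + 0.022(4610) + 2.63(23.9) = 18.4 − 45 + 101.42 + 62.857 = 137.677.
∂x/∂I = +0.022, so E_I = 0.022·(4610/137.677) ≈ 0.74.
E_I ∈ (0,1): normal good (necessity).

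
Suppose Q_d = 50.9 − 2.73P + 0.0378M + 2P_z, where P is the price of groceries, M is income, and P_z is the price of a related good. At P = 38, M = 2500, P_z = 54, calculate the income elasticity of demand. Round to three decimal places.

0.631

Evaluating quantity at (P, M, P_z) gives Q_d = 50.9 − 2.73(38) + 0.0378(2500) + 2(54) = 50.9 − 103.74 + 94.5 + 108 = 149.66.
∂Q_d/∂M = +0.0378, so E_I = 0.0378·(2500/149.66) ≈ 0.631.
E_I ∈ (0,1): normal good (necessity).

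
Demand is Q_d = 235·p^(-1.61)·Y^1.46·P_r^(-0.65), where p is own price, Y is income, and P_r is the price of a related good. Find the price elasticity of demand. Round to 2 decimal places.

-1.61

For a Cobb–Douglas (constant-elasticity) form Q_d = A·p^α·…, the elasticity with respect to p equals the exponent α at every point.
Here the exponent on p is -1.61, so the price elasticity of demand is -1.61.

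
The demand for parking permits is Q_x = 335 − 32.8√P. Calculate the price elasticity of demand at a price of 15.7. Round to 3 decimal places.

-0.317

At P = 15.7, Q_x = 205.0358.
dQ_x/dP = −32.8/(2√P) = −32.8/(2·3.9623).
Point elasticity E = (dQ_x/dP)·(P/Q_x) = -4.139 × 15.7/205.0358 ≈ -0.317.
|E| < 1, so demand is inelastic at this price.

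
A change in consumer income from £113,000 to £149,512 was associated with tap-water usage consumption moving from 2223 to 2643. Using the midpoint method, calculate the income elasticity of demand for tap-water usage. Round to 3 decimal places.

0.621

%ΔQ = (2643 − 2223)/[(2223+2643)/2] = 420/2433 ≈ 0.1726.
%ΔY = (149,512 − 113,000)/[(113,000+149,512)/2] = 36512/131256 ≈ 0.2782.
E_I = %ΔQ/%ΔY ≈ 0.621.
E_I ∈ (0,1): normal good (necessity).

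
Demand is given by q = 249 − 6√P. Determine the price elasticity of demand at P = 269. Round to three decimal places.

At P = 269, q = 150.5927.
dq/dP = −6/(2√P) = −6/(2·16.4012).
Point elasticity E = (dq/dP)·(P/q) = -0.1829 × 269/150.5927 ≈ -0.327.
|E| < 1, so demand is inelastic at this price.

-0.327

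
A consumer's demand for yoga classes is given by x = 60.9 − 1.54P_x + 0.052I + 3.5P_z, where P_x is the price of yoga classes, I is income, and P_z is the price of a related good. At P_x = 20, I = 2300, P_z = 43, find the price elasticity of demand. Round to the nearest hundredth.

-0.10

First evaluate x: 60.9 − 1.54(20) + 0.052(2300) + 3.5(43) = 60.9 − 30.8 + 119.6 + 150.5 = 300.2.
∂x/∂P_x = −1.54, so E_p = (−1.54)·(20/300.2) ≈ -0.10.
|E_p| < 1: demand is inelastic.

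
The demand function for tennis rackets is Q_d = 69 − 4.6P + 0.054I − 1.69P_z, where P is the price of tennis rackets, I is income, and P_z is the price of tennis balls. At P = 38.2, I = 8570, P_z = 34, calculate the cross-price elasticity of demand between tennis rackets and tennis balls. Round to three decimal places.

-0.192

Q_d = 69 − 4.6(38.2) + 0.054(8570) − 1.69(34) = 69 − 175.72 + 462.78 − 57.46 = 298.6.
∂Q_d/∂P_z = −1.69, so E_xy = -1.69·(34/298.6) ≈ -0.192.
E_xy < 0: the goods are complements.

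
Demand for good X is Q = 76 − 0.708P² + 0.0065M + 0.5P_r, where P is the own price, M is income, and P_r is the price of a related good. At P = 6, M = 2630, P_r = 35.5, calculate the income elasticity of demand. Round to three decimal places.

At the given point, Q = 76 − 0.708(6)² + 0.0065(2630) + 0.5(35.5) = 76 − 25.488 + 17.095 + 17.75 = 85.357.
∂Q/∂M = +0.0065, so E_I = 0.0065·(2630/85.357) ≈ 0.200.
E_I ∈ (0,1): normal good (necessity).

0.200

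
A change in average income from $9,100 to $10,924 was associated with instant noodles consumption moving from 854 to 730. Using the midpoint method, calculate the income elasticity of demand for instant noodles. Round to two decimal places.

-0.86

%ΔQ = (730 − 854)/[(854+730)/2] = -124/792 ≈ -0.1566.
%ΔI = (10,924 − 9,100)/[(9,100+10,924)/2] = 1824/10012 ≈ 0.1822.
E_I = %ΔQ/%ΔI ≈ -0.86.
E_I < 0: inferior good.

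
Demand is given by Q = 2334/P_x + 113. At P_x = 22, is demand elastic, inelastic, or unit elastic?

At P_x = 22, Q = 219.0909.
dQ/dP_x = −2334/P_x² = −4.8223.
Point elasticity E = (dQ/dP_x)·(P_x/Q) = -4.8223 × 22/219.0909 ≈ -0.484.
|E| ≈ 0.484 < 1, so demand is inelastic.

inelastic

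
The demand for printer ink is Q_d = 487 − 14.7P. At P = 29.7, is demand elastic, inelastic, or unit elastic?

At P = 29.7, Q_d = 50.41.
dQ_d/dP = −14.7.
Point elasticity E = (dQ_d/dP)·(P/Q_d) = -14.7 × 29.7/50.41 ≈ -8.661.
|E| ≈ 8.661 > 1, so demand is elastic.

elastic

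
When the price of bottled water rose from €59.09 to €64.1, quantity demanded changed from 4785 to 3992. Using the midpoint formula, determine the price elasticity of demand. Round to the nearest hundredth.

-2.22

%ΔQ = (3992 − 4785)/[(4785 + 3992)/2] = -793/4388.5 ≈ -0.1807.
%ΔP = (64.1 − 59.09)/[(59.09 + 64.1)/2] = 5.01/61.595 ≈ 0.0813.
Arc elasticity E = %ΔQ/%ΔP ≈ -0.1807/0.0813 ≈ -2.22.
|E| > 1: demand is elastic over this range.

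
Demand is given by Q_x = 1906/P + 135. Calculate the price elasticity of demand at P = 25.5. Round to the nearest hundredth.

At P = 25.5, Q_x = 209.7451.
dQ_x/dP = −1906/P² = −2.9312.
Point elasticity E = (dQ_x/dP)·(P/Q_x) = -2.9312 × 25.5/209.7451 ≈ -0.36.
|E| < 1, so demand is inelastic at this price.

-0.36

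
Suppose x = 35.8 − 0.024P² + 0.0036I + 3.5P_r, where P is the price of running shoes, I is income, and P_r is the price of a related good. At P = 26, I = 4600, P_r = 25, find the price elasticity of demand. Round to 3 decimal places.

At the given point, x = 35.8 − 0.024(26)² + 0.0036(4600) + 3.5(25) = 35.8 − 16.224 + 16.56 + 87.5 = 123.636.
∂x/∂P = −2·0.024·P = -1.248, so E_p = -1.248·(26/123.636) ≈ -0.262.
|E_p| < 1: demand is inelastic.

-0.262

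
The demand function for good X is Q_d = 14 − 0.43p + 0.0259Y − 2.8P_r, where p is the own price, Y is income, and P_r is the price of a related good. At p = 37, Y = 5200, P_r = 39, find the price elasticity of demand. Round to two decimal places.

-0.68

Q_d = 14 − 0.43(37) + 0.0259(5200) − 2.8(39) = 14 − 15.91 + 134.68 − 109.2 = 23.57.
∂Q_d/∂p = −0.43, so E_p = (−0.43)·(37/23.57) ≈ -0.68.
|E_p| < 1: demand is inelastic.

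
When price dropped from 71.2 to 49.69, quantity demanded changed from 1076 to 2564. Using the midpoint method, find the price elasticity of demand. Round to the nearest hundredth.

%ΔQ = (2564 − 1076)/[(1076 + 2564)/2] = 1488/1820 ≈ 0.8176.
%Δp = (49.69 − 71.2)/[(71.2 + 49.69)/2] = -21.51/60.445 ≈ -0.3559.
Arc elasticity E = %ΔQ/%Δp ≈ 0.8176/-0.3559 ≈ -2.30.
|E| > 1: demand is elastic over this range.

-2.30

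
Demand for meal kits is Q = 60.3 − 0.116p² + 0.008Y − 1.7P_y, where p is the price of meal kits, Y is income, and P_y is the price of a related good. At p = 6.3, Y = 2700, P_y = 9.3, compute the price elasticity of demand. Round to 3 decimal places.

Evaluating quantity at (p, Y, P_y) gives Q = 60.3 − 0.116(6.3)² + 0.008(2700) − 1.7(9.3) = 60.3 − 4.604 + 21.6 − 15.81 = 61.486.
∂Q/∂p = −2·0.116·p = -1.4616, so E_p = -1.4616·(6.3/61.486) ≈ -0.150.
|E_p| < 1: demand is inelastic.

-0.150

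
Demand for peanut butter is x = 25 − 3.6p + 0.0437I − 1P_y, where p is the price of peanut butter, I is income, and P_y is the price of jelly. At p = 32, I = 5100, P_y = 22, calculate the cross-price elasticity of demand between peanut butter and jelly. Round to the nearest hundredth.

-0.20

Evaluating quantity at (p, I, P_y) gives x = 25 − 3.6(32) + 0.0437(5100) − 1(22) = 25 − 115.2 + 222.87 − 22 = 110.67.
∂x/∂P_y = −1, so E_xy = -1·(22/110.67) ≈ -0.20.
E_xy < 0: the goods are complements.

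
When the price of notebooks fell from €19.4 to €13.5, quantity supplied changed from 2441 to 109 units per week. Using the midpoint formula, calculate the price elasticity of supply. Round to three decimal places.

%ΔQ = (109 − 2441)/[(2441 + 109)/2] = -2332/1275 ≈ -1.8290.
%ΔP = (13.5 − 19.4)/[(19.4 + 13.5)/2] = -5.9/16.45 ≈ -0.3587.
Arc elasticity E = %ΔQ/%ΔP ≈ -1.8290/-0.3587 ≈ 5.100.
|E| > 1: supply is elastic over this range.

5.100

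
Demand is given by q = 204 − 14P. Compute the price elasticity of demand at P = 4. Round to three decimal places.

-0.378

At P = 4, q = 148.
dq/dP = −14.
Point elasticity E = (dq/dP)·(P/q) = -14 × 4/148 ≈ -0.378.
|E| < 1, so demand is inelastic at this price.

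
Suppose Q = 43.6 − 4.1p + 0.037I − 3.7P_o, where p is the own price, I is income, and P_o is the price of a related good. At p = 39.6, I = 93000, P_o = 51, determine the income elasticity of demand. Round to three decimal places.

1.098

At the given point, Q = 43.6 − 4.1(39.6) + 0.037(93000) − 3.7(51) = 43.6 − 162.36 + 3441 − 188.7 = 3133.54.
∂Q/∂I = +0.037, so E_I = 0.037·(93000/3133.54) ≈ 1.098.
E_I > 1: normal good (luxury).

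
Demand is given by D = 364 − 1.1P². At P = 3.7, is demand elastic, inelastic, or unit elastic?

At P = 3.7, D = 348.941.
dD/dP = −2·1.1·P = −8.14.
Point elasticity E = (dD/dP)·(P/D) = -8.14 × 3.7/348.941 ≈ -0.086.
|E| ≈ 0.086 < 1, so demand is inelastic.

inelastic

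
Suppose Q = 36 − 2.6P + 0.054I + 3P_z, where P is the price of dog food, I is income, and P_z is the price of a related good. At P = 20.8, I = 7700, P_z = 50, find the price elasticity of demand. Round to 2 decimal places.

-0.10

At the given point, Q = 36 − 2.6(20.8) + 0.054(7700) + 3(50) = 36 − 54.08 + 415.8 + 150 = 547.72.
∂Q/∂P = −2.6, so E_p = (−2.6)·(20.8/547.72) ≈ -0.10.
|E_p| < 1: demand is inelastic.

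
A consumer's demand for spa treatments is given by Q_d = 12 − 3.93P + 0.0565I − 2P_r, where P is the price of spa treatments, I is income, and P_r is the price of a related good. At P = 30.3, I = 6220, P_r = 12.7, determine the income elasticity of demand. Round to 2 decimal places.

1.61

Q_d = 12 − 3.93(30.3) + 0.0565(6220) − 2(12.7) = 12 − 119.079 + 351.43 − 25.4 = 218.951.
∂Q_d/∂I = +0.0565, so E_I = 0.0565·(6220/218.951) ≈ 1.61.
E_I > 1: normal good (luxury).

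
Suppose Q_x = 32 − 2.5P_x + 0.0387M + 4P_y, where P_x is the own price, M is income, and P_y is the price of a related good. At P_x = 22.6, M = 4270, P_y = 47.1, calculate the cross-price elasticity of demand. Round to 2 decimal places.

0.57

At the given point, Q_x = 32 − 2.5(22.6) + 0.0387(4270) + 4(47.1) = 32 − 56.5 + 165.249 + 188.4 = 329.149.
∂Q_x/∂P_y = +4, so E_xy = 4·(47.1/329.149) ≈ 0.57.
E_xy > 0: the goods are substitutes.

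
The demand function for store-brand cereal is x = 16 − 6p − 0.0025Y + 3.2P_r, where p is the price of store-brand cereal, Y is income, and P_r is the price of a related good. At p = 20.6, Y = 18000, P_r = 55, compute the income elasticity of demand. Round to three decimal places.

-1.923

At the given point, x = 16 − 6(20.6) − 0.0025(18000) + 3.2(55) = 16 − 123.6 − 45 + 176 = 23.4.
∂x/∂Y = −0.0025, so E_I = -0.0025·(18000/23.4) ≈ -1.923.
E_I < 0: inferior good.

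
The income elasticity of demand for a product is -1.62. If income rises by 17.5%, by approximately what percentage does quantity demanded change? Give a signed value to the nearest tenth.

-28.4

%ΔQ ≈ E × %ΔI = (-1.62) × (17.5%) ≈ -28.4%.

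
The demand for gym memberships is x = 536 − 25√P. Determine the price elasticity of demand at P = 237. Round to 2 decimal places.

-1.27

At P = 237, x = 151.1299.
dx/dP = −25/(2√P) = −25/(2·15.3948).
Point elasticity E = (dx/dP)·(P/x) = -0.812 × 237/151.1299 ≈ -1.27.
|E| > 1, so demand is elastic at this price.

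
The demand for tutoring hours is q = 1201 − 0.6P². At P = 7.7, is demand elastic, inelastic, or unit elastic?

inelastic

At P = 7.7, q = 1165.426.
dq/dP = −2·0.6·P = −9.24.
Point elasticity E = (dq/dP)·(P/q) = -9.24 × 7.7/1165.426 ≈ -0.061.
|E| ≈ 0.061 < 1, so demand is inelastic.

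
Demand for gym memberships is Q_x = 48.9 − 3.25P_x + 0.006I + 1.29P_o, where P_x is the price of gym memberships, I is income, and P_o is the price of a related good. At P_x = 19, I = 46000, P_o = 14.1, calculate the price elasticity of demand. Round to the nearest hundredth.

-0.22

Evaluating quantity at (P_x, I, P_o) gives Q_x = 48.9 − 3.25(19) + 0.006(46000) + 1.29(14.1) = 48.9 − 61.75 + 276 + 18.189 = 281.339.
∂Q_x/∂P_x = −3.25, so E_p = (−3.25)·(19/281.339) ≈ -0.22.
|E_p| < 1: demand is inelastic.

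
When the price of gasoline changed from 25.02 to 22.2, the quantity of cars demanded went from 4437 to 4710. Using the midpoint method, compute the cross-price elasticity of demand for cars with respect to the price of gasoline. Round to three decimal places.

-0.500

%ΔQ_x = (4710 − 4437)/[(4437+4710)/2] = 273/4573.5 ≈ 0.0597.
%ΔP_y = (22.2 − 25.02)/[(25.02+22.2)/2] ≈ -0.1194.
E_xy = 0.0597/-0.1194 ≈ -0.500.
E_xy < 0, so cars and gasoline are complements.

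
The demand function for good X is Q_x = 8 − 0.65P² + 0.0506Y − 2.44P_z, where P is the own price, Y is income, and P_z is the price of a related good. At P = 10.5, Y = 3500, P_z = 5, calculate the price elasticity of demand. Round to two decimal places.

At the given point, Q_x = 8 − 0.65(10.5)² + 0.0506(3500) − 2.44(5) = 8 − 71.6625 + 177.1 − 12.2 = 101.2375.
∂Q_x/∂P = −2·0.65·P = -13.65, so E_p = -13.65·(10.5/101.2375) ≈ -1.42.
|E_p| > 1: demand is elastic.

-1.42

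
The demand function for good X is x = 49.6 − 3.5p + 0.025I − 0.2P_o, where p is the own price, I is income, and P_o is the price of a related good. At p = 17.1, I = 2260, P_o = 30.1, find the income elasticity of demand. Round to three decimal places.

At the given point, x = 49.6 − 3.5(17.1) + 0.025(2260) − 0.2(30.1) = 49.6 − 59.85 + 56.5 − 6.02 = 40.23.
∂x/∂I = +0.025, so E_I = 0.025·(2260/40.23) ≈ 1.404.
E_I > 1: normal good (luxury).

1.404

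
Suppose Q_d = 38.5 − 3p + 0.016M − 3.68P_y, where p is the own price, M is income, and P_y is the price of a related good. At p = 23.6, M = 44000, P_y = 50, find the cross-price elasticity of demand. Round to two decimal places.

-0.38

Evaluating quantity at (p, M, P_y) gives Q_d = 38.5 − 3(23.6) + 0.016(44000) − 3.68(50) = 38.5 − 70.8 + 704 − 184 = 487.7.
∂Q_d/∂P_y = −3.68, so E_xy = -3.68·(50/487.7) ≈ -0.38.
E_xy < 0: the goods are complements.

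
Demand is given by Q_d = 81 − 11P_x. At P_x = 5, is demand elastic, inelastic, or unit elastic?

At P_x = 5, Q_d = 26.
dQ_d/dP_x = −11.
Point elasticity E = (dQ_d/dP_x)·(P_x/Q_d) = -11 × 5/26 ≈ -2.115.
|E| ≈ 2.115 > 1, so demand is elastic.

elastic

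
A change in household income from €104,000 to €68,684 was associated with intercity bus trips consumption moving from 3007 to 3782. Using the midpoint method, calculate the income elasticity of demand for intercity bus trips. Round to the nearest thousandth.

%ΔQ = (3782 − 3007)/[(3007+3782)/2] = 775/3394.5 ≈ 0.2283.
%ΔM = (68,684 − 104,000)/[(104,000+68,684)/2] = -35316/86342 ≈ -0.4090.
E_I = %ΔQ/%ΔM ≈ -0.558.
E_I < 0: inferior good.

-0.558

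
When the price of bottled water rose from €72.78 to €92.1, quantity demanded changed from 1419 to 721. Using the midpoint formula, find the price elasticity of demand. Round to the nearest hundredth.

-2.78

%Δq = (721 − 1419)/[(1419 + 721)/2] = -698/1070 ≈ -0.6523.
%ΔP = (92.1 − 72.78)/[(72.78 + 92.1)/2] = 19.32/82.44 ≈ 0.2344.
Arc elasticity E = %Δq/%ΔP ≈ -0.6523/0.2344 ≈ -2.78.
|E| > 1: demand is elastic over this range.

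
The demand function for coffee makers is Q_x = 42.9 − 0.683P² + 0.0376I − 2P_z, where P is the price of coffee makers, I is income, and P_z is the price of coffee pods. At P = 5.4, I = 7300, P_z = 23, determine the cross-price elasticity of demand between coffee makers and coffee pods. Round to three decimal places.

First evaluate Q_x: 42.9 − 0.683(5.4)² + 0.0376(7300) − 2(23) = 42.9 − 19.9163 + 274.48 − 46 = 251.4637.
∂Q_x/∂P_z = −2, so E_xy = -2·(23/251.4637) ≈ -0.183.
E_xy < 0: the goods are complements.

-0.183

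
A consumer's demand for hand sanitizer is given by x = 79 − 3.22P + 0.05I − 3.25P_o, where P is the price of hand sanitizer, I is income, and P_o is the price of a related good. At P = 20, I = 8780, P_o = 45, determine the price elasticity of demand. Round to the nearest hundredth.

First evaluate x: 79 − 3.22(20) + 0.05(8780) − 3.25(45) = 79 − 64.4 + 439 − 146.25 = 307.35.
∂x/∂P = −3.22, so E_p = (−3.22)·(20/307.35) ≈ -0.21.
|E_p| < 1: demand is inelastic.

-0.21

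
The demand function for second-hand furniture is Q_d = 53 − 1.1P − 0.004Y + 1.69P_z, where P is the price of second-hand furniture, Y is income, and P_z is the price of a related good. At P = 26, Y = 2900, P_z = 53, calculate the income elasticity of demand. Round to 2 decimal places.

-0.11

Evaluating quantity at (P, Y, P_z) gives Q_d = 53 − 1.1(26) − 0.004(2900) + 1.69(53) = 53 − 28.6 − 11.6 + 89.57 = 102.37.
∂Q_d/∂Y = −0.004, so E_I = -0.004·(2900/102.37) ≈ -0.11.
E_I < 0: inferior good.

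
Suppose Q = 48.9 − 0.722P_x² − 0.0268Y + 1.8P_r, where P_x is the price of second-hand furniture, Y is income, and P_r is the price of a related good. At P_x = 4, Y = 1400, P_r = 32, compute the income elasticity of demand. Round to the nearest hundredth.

Q = 48.9 − 0.722(4)² − 0.0268(1400) + 1.8(32) = 48.9 − 11.552 − 37.52 + 57.6 = 57.428.
∂Q/∂Y = −0.0268, so E_I = -0.0268·(1400/57.428) ≈ -0.65.
E_I < 0: inferior good.

-0.65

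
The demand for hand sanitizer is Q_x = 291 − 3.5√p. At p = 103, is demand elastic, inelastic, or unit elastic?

At p = 103, Q_x = 255.4789.
dQ_x/dp = −3.5/(2√p) = −3.5/(2·10.1489).
Point elasticity E = (dQ_x/dp)·(p/Q_x) = -0.1724 × 103/255.4789 ≈ -0.070.
|E| ≈ 0.070 < 1, so demand is inelastic.

inelastic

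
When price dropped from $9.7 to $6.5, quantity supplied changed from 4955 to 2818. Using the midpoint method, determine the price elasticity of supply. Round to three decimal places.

%ΔQ = (2818 − 4955)/[(4955 + 2818)/2] = -2137/3886.5 ≈ -0.5499.
%ΔP = (6.5 − 9.7)/[(9.7 + 6.5)/2] = -3.2/8.1 ≈ -0.3951.
Arc elasticity E = %ΔQ/%ΔP ≈ -0.5499/-0.3951 ≈ 1.392.
|E| > 1: supply is elastic over this range.

1.392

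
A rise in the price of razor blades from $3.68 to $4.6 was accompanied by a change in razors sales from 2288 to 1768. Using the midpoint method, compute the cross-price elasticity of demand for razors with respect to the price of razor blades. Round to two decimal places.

-1.15

%ΔQ_x = (1768 − 2288)/[(2288+1768)/2] = -520/2028 ≈ -0.2564.
%ΔP_y = (4.6 − 3.68)/[(3.68+4.6)/2] ≈ 0.2222.
E_xy = -0.2564/0.2222 ≈ -1.15.
E_xy < 0, so razors and razor blades are complements.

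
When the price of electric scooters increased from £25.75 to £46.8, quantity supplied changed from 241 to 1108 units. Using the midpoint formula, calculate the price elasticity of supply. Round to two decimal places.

%Δq = (1108 − 241)/[(241 + 1108)/2] = 867/674.5 ≈ 1.2854.
%ΔP = (46.8 − 25.75)/[(25.75 + 46.8)/2] = 21.05/36.275 ≈ 0.5803.
Arc elasticity E = %Δq/%ΔP ≈ 1.2854/0.5803 ≈ 2.22.
|E| > 1: supply is elastic over this range.

2.22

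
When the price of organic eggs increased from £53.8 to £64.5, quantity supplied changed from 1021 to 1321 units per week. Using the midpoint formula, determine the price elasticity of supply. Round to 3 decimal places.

%Δq = (1321 − 1021)/[(1021 + 1321)/2] = 300/1171 ≈ 0.2562.
%ΔP = (64.5 − 53.8)/[(53.8 + 64.5)/2] = 10.7/59.15 ≈ 0.1809.
Arc elasticity E = %Δq/%ΔP ≈ 0.2562/0.1809 ≈ 1.416.
|E| > 1: supply is elastic over this range.

1.416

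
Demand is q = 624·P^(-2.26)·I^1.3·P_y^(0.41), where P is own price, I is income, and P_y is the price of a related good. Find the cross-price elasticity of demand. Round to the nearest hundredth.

For a Cobb–Douglas (constant-elasticity) form q = A·P_y^α·…, the elasticity with respect to P_y equals the exponent α at every point.
Here the exponent on P_y is 0.41, so the cross-price elasticity of demand is 0.41.

0.41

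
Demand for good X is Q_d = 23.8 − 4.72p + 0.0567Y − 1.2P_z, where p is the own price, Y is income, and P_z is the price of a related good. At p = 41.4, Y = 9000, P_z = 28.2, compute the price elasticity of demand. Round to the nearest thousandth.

-0.641

At the given point, Q_d = 23.8 − 4.72(41.4) + 0.0567(9000) − 1.2(28.2) = 23.8 − 195.408 + 510.3 − 33.84 = 304.852.
∂Q_d/∂p = −4.72, so E_p = (−4.72)·(41.4/304.852) ≈ -0.641.
|E_p| < 1: demand is inelastic.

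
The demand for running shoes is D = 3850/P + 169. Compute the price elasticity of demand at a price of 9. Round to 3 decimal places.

At P = 9, D = 596.7778.
dD/dP = −3850/P² = −47.5309.
Point elasticity E = (dD/dP)·(P/D) = -47.5309 × 9/596.7778 ≈ -0.717.
|E| < 1, so demand is inelastic at this price.

-0.717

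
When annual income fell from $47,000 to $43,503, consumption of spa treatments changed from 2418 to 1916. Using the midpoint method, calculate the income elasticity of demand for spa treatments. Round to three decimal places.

2.998

%ΔQ = (1916 − 2418)/[(2418+1916)/2] = -502/2167 ≈ -0.2317.
%ΔY = (43,503 − 47,000)/[(47,000+43,503)/2] = -3497/45251.5 ≈ -0.0773.
E_I = %ΔQ/%ΔY ≈ 2.998.
E_I > 1: normal good (luxury).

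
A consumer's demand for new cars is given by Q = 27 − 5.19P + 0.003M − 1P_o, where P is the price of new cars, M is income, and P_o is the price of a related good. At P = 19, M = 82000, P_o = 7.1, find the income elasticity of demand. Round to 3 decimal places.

1.471

Q = 27 − 5.19(19) + 0.003(82000) − 1(7.1) = 27 − 98.61 + 246 − 7.1 = 167.29.
∂Q/∂M = +0.003, so E_I = 0.003·(82000/167.29) ≈ 1.471.
E_I > 1: normal good (luxury).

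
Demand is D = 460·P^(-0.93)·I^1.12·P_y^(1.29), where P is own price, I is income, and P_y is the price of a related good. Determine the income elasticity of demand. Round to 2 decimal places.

For a Cobb–Douglas (constant-elasticity) form D = A·I^α·…, the elasticity with respect to I equals the exponent α at every point.
Here the exponent on I is 1.12, so the income elasticity of demand is 1.12.

1.12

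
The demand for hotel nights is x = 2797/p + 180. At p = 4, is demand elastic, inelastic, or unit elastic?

At p = 4, x = 879.25.
dx/dp = −2797/p² = −174.8125.
Point elasticity E = (dx/dp)·(p/x) = -174.8125 × 4/879.25 ≈ -0.795.
|E| ≈ 0.795 < 1, so demand is inelastic.

inelastic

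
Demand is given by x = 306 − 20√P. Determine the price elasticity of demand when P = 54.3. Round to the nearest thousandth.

-0.465

At P = 54.3, x = 158.6229.
dx/dP = −20/(2√P) = −20/(2·7.3689).
Point elasticity E = (dx/dP)·(P/x) = -1.3571 × 54.3/158.6229 ≈ -0.465.
|E| < 1, so demand is inelastic at this price.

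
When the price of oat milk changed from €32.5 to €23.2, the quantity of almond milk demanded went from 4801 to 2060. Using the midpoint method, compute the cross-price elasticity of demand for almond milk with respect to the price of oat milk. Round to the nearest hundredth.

2.39

%ΔQ_x = (2060 − 4801)/[(4801+2060)/2] = -2741/3430.5 ≈ -0.7990.
%ΔP_y = (23.2 − 32.5)/[(32.5+23.2)/2] ≈ -0.3339.
E_xy = -0.7990/-0.3339 ≈ 2.39.
E_xy > 0, so almond milk and oat milk are substitutes.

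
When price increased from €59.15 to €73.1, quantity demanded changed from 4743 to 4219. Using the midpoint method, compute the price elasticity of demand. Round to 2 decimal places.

-0.55

%ΔQ = (4219 − 4743)/[(4743 + 4219)/2] = -524/4481 ≈ -0.1169.
%Δp = (73.1 − 59.15)/[(59.15 + 73.1)/2] = 13.95/66.125 ≈ 0.2110.
Arc elasticity E = %ΔQ/%Δp ≈ -0.1169/0.2110 ≈ -0.55.
|E| < 1: demand is inelastic over this range.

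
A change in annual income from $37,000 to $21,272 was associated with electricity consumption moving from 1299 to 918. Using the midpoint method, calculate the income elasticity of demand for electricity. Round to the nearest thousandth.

0.637

%ΔQ = (918 − 1299)/[(1299+918)/2] = -381/1108.5 ≈ -0.3437.
%ΔY = (21,272 − 37,000)/[(37,000+21,272)/2] = -15728/29136 ≈ -0.5398.
E_I = %ΔQ/%ΔY ≈ 0.637.
E_I ∈ (0,1): normal good (necessity).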